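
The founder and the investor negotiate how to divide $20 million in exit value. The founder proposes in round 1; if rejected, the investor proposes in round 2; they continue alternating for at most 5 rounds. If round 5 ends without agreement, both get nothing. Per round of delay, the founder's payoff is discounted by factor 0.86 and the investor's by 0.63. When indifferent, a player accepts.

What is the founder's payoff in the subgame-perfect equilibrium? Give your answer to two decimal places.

17.28

Round 5 (the founder proposes): the investor will accept anything ≥ 0, so the founder offers 0 and keeps 20.
Round 4 (the investor proposes): the founder can get 20 next round, worth 0.86 × 20 = 17.2 now; the investor offers that and keeps 2.8.
Round 3 (the founder proposes): the investor can get 2.8 next round, worth 0.63 × 2.8 = 1.764 now; the founder offers that and keeps 18.236.
Round 2 (the investor proposes): the founder can get 18.236 next round, worth 0.86 × 18.236 = 15.68296 now, so the investor offers 15.68296, keeping 4.31704.
Round 1 (the founder proposes): the investor can get 4.31704 next round, worth 0.63 × 4.31704 = 2.7197352 now. The founder offers 2.7197352 and keeps 20 − 2.7197352 = 17.2802648.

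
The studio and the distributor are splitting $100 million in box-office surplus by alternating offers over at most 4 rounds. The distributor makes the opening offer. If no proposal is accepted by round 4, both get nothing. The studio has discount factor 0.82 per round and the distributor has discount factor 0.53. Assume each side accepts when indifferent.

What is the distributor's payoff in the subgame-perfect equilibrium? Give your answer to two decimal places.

25.82

Round 4 (the studio proposes): the distributor will accept anything ≥ 0, so the studio offers 0 and keeps 100.
Round 3 (the distributor proposes): the studio can get 100 next round, worth 0.82 × 100 = 82 now. The distributor offers 82 and keeps 100 − 82 = 18.
Round 2 (the studio proposes): the distributor can get 18 next round, worth 0.53 × 18 = 9.54 now; the studio offers that and keeps 90.46.
Round 1 (the distributor proposes): the studio can get 90.46 next round, worth 0.82 × 90.46 = 74.1772 now, so the distributor offers 74.1772, keeping 25.8228.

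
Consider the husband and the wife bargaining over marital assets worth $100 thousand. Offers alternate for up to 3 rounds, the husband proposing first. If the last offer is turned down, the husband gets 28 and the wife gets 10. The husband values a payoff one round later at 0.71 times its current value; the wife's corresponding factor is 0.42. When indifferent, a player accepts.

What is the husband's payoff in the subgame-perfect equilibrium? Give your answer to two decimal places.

84.84

Round 3 (the husband proposes): the wife gets 10 if talks fail, so the husband offers 10 and keeps 90.
Round 2 (the wife proposes): the husband can get 90 next round, worth 0.71 × 90 = 63.9 now. The wife offers 63.9 and keeps 100 − 63.9 = 36.1.
Round 1 (the husband proposes): the wife can get 36.1 next round, worth 0.42 × 36.1 = 15.162 now. The husband offers 15.162 and keeps 100 − 15.162 = 84.838.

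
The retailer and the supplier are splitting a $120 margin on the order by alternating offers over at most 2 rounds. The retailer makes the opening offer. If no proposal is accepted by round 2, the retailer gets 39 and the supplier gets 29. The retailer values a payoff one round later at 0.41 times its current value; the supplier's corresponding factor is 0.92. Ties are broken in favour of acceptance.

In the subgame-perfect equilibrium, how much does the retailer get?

Work backward from the last round.
Round 2 (the supplier proposes): the retailer gets 39 if talks fail, so the supplier offers 39 and keeps 81.
Round 1 (the retailer proposes): the supplier can get 81 next round, worth 0.92 × 81 = 74.52 now, so the retailer offers 74.52, keeping 45.48.

45.48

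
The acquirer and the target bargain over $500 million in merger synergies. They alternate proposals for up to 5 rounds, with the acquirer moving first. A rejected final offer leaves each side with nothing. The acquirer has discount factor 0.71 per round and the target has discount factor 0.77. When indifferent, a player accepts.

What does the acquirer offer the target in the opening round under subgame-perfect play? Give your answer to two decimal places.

Round 5 (the acquirer proposes): the target will accept anything ≥ 0, so the acquirer offers 0 and keeps 500.
Round 4 (the target proposes): the acquirer can get 500 next round, worth 0.71 × 500 = 355 now; the target offers that and keeps 145.
Round 3 (the acquirer proposes): the target can get 145 next round, worth 0.77 × 145 = 111.65 now; the acquirer offers that and keeps 388.35.
Round 2 (the target proposes): the acquirer can get 388.35 next round, worth 0.71 × 388.35 = 275.7285 now; the target offers that and keeps 224.2715.
Round 1 (the acquirer proposes): the target can get 224.2715 next round, worth 0.77 × 224.2715 = 172.689055 now, so the acquirer offers 172.689055, keeping 327.310945.

172.69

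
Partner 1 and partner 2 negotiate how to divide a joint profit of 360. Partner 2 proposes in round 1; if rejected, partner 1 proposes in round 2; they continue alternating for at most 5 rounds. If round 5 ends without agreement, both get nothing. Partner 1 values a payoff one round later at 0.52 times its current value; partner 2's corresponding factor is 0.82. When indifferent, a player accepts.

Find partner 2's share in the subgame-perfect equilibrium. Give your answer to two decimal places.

Round 5 (partner 2 proposes): rejection yields 0 for partner 1; partner 2 offers 0 and keeps 360.
Round 4 (partner 1 proposes): partner 2 can get 360 next round, worth 0.82 × 360 = 295.2 now, so partner 1 offers 295.2, keeping 64.8.
Round 3 (partner 2 proposes): partner 1 can get 64.8 next round, worth 0.52 × 64.8 = 33.696 now. Partner 2 offers 33.696 and keeps 360 − 33.696 = 326.304.
Round 2 (partner 1 proposes): partner 2 can get 326.304 next round, worth 0.82 × 326.304 = 267.56928 now; partner 1 offers that and keeps 92.43072.
Round 1 (partner 2 proposes): partner 1 can get 92.43072 next round, worth 0.52 × 92.43072 = 48.0639744 now; partner 2 offers that and keeps 311.9360256.

311.94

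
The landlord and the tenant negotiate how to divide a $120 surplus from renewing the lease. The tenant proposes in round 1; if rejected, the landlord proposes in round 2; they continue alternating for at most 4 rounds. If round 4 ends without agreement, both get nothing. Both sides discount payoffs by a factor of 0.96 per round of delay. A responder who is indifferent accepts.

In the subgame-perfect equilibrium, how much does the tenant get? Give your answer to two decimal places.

By backward induction:
Round 4 (the landlord proposes): the tenant will accept anything ≥ 0, so the landlord offers 0 and keeps 120.
Round 3 (the tenant proposes): the landlord can get 120 next round, worth 0.96 × 120 = 115.2 now. The tenant offers 115.2 and keeps 120 − 115.2 = 4.8.
Round 2 (the landlord proposes): the tenant can get 4.8 next round, worth 0.96 × 4.8 = 4.608 now. The landlord offers 4.608 and keeps 120 − 4.608 = 115.392.
Round 1 (the tenant proposes): the landlord can get 115.392 next round, worth 0.96 × 115.392 = 110.77632 now. The tenant offers 110.77632 and keeps 120 − 110.77632 = 9.22368.

9.22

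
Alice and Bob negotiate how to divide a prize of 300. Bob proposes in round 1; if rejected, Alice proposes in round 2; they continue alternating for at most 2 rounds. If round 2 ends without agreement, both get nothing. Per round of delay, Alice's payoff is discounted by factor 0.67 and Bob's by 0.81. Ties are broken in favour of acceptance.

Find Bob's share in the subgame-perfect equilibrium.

99

By backward induction:
Round 2 (Alice proposes): rejection yields 0 for Bob; Alice offers 0 and keeps 300.
Round 1 (Bob proposes): Alice can get 300 next round, worth 0.67 × 300 = 201 now, so Bob offers 201, keeping 99.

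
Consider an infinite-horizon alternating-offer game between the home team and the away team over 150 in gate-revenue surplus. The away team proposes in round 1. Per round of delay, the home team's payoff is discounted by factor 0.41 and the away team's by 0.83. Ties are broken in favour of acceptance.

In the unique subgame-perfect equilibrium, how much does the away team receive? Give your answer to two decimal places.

134.15

When the away team proposes, the home team accepts any offer worth at least 0.41 times what the home team would get by proposing next round; and vice versa.
This gives x = 150 − 0.41y and y = 150 − 0.83x, where x and y are each side's share when it proposes.
Hence (1 − 0.41·0.83)x = 150(1 − 0.41), i.e. 0.6597·x = 88.5.
x ≈ 134.1519; the home team's share is 150 − x ≈ 15.8481.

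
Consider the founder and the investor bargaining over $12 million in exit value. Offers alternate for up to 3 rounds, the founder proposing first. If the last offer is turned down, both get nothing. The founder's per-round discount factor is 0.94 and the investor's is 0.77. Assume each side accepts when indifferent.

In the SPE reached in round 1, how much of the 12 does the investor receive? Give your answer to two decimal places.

Round 3 (the founder proposes): the investor will accept anything ≥ 0, so the founder offers 0 and keeps 12.
Round 2 (the investor proposes): the founder can get 12 next round, worth 0.94 × 12 = 11.28 now. The investor offers 11.28 and keeps 12 − 11.28 = 0.72.
Round 1 (the founder proposes): the investor can get 0.72 next round, worth 0.77 × 0.72 = 0.5544 now; the founder offers that and keeps 11.4456.

0.55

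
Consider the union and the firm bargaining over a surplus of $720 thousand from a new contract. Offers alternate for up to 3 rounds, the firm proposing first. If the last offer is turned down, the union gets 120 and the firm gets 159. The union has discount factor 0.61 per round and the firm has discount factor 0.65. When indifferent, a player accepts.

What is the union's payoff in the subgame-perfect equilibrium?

Round 3 (the firm proposes): the union gets 120 if talks fail, so the firm offers 120 and keeps 600.
Round 2 (the union proposes): the firm can get 600 next round, worth 0.65 × 600 = 390 now; the union offers that and keeps 330.
Round 1 (the firm proposes): the union can get 330 next round, worth 0.61 × 330 = 201.3 now; the firm offers that and keeps 518.7.

201.3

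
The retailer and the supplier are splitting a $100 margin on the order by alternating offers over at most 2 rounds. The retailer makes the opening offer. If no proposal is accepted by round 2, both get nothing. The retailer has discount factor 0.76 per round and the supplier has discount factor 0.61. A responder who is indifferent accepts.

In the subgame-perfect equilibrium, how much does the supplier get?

61

By backward induction:
Round 2 (the supplier proposes): the retailer will accept anything ≥ 0, so the supplier offers 0 and keeps 100.
Round 1 (the retailer proposes): the supplier can get 100 next round, worth 0.61 × 100 = 61 now. The retailer offers 61 and keeps 100 − 61 = 39.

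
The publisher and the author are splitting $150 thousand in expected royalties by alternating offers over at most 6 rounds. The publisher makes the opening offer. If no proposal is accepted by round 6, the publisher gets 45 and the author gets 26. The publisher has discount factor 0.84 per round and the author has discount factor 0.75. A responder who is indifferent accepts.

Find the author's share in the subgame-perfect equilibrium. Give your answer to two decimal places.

60.60

Round 6 (the author proposes): the publisher gets 45 if talks fail, so the author offers 45 and keeps 105.
Round 5 (the publisher proposes): the author can get 105 next round, worth 0.75 × 105 = 78.75 now. The publisher offers 78.75 and keeps 150 − 78.75 = 71.25.
Round 4 (the author proposes): the publisher can get 71.25 next round, worth 0.84 × 71.25 = 59.85 now, so the author offers 59.85, keeping 90.15.
Round 3 (the publisher proposes): the author can get 90.15 next round, worth 0.75 × 90.15 = 67.6125 now, so the publisher offers 67.6125, keeping 82.3875.
Round 2 (the author proposes): the publisher can get 82.3875 next round, worth 0.84 × 82.3875 = 69.2055 now. The author offers 69.2055 and keeps 150 − 69.2055 = 80.7945.
Round 1 (the publisher proposes): the author can get 80.7945 next round, worth 0.75 × 80.7945 = 60.595875 now, so the publisher offers 60.595875, keeping 89.404125.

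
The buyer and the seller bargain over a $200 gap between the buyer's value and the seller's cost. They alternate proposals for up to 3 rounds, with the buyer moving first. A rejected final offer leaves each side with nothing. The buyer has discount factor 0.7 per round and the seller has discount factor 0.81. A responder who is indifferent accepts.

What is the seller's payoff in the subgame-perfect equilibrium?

48.6

Round 3 (the buyer proposes): rejection yields 0 for the seller; the buyer offers 0 and keeps 200.
Round 2 (the seller proposes): the buyer can get 200 next round, worth 0.7 × 200 = 140 now, so the seller offers 140, keeping 60.
Round 1 (the buyer proposes): the seller can get 60 next round, worth 0.81 × 60 = 48.6 now, so the buyer offers 48.6, keeping 151.4.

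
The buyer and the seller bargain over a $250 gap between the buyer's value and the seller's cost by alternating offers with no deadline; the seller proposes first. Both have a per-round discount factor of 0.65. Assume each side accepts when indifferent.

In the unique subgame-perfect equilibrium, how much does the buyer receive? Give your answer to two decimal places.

98.48

Let x be the seller's share when the seller proposes and y be the buyer's share when the buyer proposes.
The buyer accepts iff offered ≥ 0.65·y, so x = 250 − 0.65y. Symmetrically y = 250 − 0.65x.
Substituting: x = 250 − 0.65(250 − 0.65x), giving x(1 − 0.65·0.65) = 250(1 − 0.65).
So x = 250 × 0.35 / 0.5775 ≈ 151.5152, and the buyer receives 250 − x ≈ 98.4848.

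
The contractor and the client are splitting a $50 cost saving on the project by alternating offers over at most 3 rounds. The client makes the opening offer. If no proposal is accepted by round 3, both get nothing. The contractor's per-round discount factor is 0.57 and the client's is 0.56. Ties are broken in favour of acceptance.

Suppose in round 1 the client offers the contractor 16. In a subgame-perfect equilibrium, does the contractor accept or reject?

Accept

Round 3 (the client proposes): the contractor will accept anything ≥ 0, so the client offers 0 and keeps 50.
Round 2 (the contractor proposes): the client can get 50 next round, worth 0.56 × 50 = 28 now, so the contractor offers 28, keeping 22.
So by rejecting in round 1, the contractor gets 22 next round, worth 0.57 × 22 = 12.54 now.
Offer 16 ≥ 12.54, so the contractor accepts.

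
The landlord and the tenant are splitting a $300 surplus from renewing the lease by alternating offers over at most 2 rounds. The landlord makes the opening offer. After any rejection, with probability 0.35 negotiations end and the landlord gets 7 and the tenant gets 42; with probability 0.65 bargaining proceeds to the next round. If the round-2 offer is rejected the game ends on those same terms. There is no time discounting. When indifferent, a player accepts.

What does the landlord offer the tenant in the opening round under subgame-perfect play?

205.15

By backward induction:
Round 2 (the tenant proposes): the landlord gets 7 if talks fail, so the tenant offers 7 and keeps 293.
Round 1 (the landlord proposes): rejecting gives the tenant an expected 0.65 × 293 + 0.35 × 42 = 205.15, so the landlord offers 205.15, keeping 94.85.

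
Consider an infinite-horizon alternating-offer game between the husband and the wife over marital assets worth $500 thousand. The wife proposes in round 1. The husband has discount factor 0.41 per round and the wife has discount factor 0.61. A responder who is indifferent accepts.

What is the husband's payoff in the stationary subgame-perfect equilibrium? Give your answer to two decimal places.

When the wife proposes, the husband accepts any offer worth at least 0.41 times what the husband would get by proposing next round; and vice versa.
This gives x = 500 − 0.41y and y = 500 − 0.61x, where x and y are each side's share when it proposes.
Hence (1 − 0.41·0.61)x = 500(1 − 0.41), i.e. 0.7499·x = 295.
x ≈ 393.3858; the husband's share is 500 − x ≈ 106.6142.

106.61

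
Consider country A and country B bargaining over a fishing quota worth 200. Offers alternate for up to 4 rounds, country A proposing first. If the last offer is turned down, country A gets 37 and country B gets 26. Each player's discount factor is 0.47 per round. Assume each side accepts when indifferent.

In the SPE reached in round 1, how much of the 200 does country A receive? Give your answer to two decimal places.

133.26

Round 4 (country B proposes): country A gets 37 if talks fail, so country B offers 37 and keeps 163.
Round 3 (country A proposes): country B can get 163 next round, worth 0.47 × 163 = 76.61 now; country A offers that and keeps 123.39.
Round 2 (country B proposes): country A can get 123.39 next round, worth 0.47 × 123.39 = 57.9933 now; country B offers that and keeps 142.0067.
Round 1 (country A proposes): country B can get 142.0067 next round, worth 0.47 × 142.0067 = 66.743149 now; country A offers that and keeps 133.256851.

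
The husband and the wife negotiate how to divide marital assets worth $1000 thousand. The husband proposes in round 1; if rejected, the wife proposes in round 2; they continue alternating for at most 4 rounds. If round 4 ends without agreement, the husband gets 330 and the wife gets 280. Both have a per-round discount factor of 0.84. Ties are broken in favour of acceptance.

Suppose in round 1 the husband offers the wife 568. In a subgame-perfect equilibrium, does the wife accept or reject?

Accept

Work out the wife's continuation value if the offer is rejected.
Round 4 (the wife proposes): the husband gets 330 if talks fail, so the wife offers 330 and keeps 670.
Round 3 (the husband proposes): the wife can get 670 next round, worth 0.84 × 670 = 562.8 now, so the husband offers 562.8, keeping 437.2.
Round 2 (the wife proposes): the husband can get 437.2 next round, worth 0.84 × 437.2 = 367.248 now; the wife offers that and keeps 632.752.
So by rejecting in round 1, the wife gets 632.752 next round, worth 0.84 × 632.752 = 531.51168 now.
Offer 568 ≥ 531.51168, so the wife accepts.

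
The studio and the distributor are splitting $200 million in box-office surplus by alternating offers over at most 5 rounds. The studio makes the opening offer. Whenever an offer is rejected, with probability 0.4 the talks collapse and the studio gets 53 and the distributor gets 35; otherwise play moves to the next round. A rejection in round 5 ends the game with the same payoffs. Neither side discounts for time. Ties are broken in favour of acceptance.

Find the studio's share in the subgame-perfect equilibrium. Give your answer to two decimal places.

128.44

Round 5 (the studio proposes): the distributor gets 35 if talks fail, so the studio offers 35 and keeps 165.
Round 4 (the distributor proposes): rejecting gives the studio an expected 0.6 × 165 + 0.4 × 53 = 120.2; the distributor offers that and keeps 79.8.
Round 3 (the studio proposes): rejecting gives the distributor an expected 0.6 × 79.8 + 0.4 × 35 = 61.88, so the studio offers 61.88, keeping 138.12.
Round 2 (the distributor proposes): rejecting gives the studio an expected 0.6 × 138.12 + 0.4 × 53 = 104.072; the distributor offers that and keeps 95.928.
Round 1 (the studio proposes): rejecting gives the distributor an expected 0.6 × 95.928 + 0.4 × 35 = 71.5568. The studio offers 71.5568 and keeps 200 − 71.5568 = 128.4432.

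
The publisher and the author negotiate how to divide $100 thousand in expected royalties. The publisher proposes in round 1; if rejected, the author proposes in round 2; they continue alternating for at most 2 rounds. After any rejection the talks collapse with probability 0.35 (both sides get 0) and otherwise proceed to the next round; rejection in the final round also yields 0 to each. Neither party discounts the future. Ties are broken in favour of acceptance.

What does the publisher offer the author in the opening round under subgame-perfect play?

65

Round 2 (the author proposes): the publisher will accept anything ≥ 0, so the author offers 0 and keeps 100.
Round 1 (the publisher proposes): rejecting gives the author an expected 0.65 × 100 = 65. The publisher offers 65 and keeps 100 − 65 = 35.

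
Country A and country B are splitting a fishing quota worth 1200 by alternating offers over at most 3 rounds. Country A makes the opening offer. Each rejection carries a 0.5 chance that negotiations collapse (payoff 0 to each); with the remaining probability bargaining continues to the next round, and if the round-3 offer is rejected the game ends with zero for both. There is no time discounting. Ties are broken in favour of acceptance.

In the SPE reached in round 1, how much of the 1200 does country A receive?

Round 3 (country A proposes): country B will accept anything ≥ 0, so country A offers 0 and keeps 1200.
Round 2 (country B proposes): rejecting gives country A an expected 0.5 × 1200 = 600; country B offers that and keeps 600.
Round 1 (country A proposes): rejecting gives country B an expected 0.5 × 600 = 300, so country A offers 300, keeping 900.

900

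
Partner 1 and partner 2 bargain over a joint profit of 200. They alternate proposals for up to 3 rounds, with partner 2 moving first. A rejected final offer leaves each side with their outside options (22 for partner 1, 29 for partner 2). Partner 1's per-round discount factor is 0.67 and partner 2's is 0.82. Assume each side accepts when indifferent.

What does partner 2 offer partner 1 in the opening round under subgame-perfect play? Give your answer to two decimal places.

Round 3 (partner 2 proposes): partner 1 gets 22 if talks fail, so partner 2 offers 22 and keeps 178.
Round 2 (partner 1 proposes): partner 2 can get 178 next round, worth 0.82 × 178 = 145.96 now, so partner 1 offers 145.96, keeping 54.04.
Round 1 (partner 2 proposes): partner 1 can get 54.04 next round, worth 0.67 × 54.04 = 36.2068 now, so partner 2 offers 36.2068, keeping 163.7932.

36.21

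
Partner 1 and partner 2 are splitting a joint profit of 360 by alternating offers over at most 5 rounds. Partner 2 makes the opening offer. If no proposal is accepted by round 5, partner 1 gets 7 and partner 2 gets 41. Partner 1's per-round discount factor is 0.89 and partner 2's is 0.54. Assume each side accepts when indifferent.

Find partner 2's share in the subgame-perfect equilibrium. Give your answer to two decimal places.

140.17

Work backward from the last round.
Round 5 (partner 2 proposes): partner 1 gets 7 if talks fail, so partner 2 offers 7 and keeps 353.
Round 4 (partner 1 proposes): partner 2 can get 353 next round, worth 0.54 × 353 = 190.62 now. Partner 1 offers 190.62 and keeps 360 − 190.62 = 169.38.
Round 3 (partner 2 proposes): partner 1 can get 169.38 next round, worth 0.89 × 169.38 = 150.7482 now; partner 2 offers that and keeps 209.2518.
Round 2 (partner 1 proposes): partner 2 can get 209.2518 next round, worth 0.54 × 209.2518 = 112.995972 now; partner 1 offers that and keeps 247.004028.
Round 1 (partner 2 proposes): partner 1 can get 247.004028 next round, worth 0.89 × 247.004028 = 219.83358492 now. Partner 2 offers 219.83358492 and keeps 360 − 219.83358492 = 140.16641508.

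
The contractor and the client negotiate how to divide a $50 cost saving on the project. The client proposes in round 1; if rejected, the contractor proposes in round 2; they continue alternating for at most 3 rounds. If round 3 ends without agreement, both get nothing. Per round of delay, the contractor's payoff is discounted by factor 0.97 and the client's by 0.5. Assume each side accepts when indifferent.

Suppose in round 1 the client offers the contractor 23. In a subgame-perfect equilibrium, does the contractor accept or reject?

Reject

Work out the contractor's continuation value if the offer is rejected.
Round 3 (the client proposes): the contractor will accept anything ≥ 0, so the client offers 0 and keeps 50.
Round 2 (the contractor proposes): the client can get 50 next round, worth 0.5 × 50 = 25 now. The contractor offers 25 and keeps 50 − 25 = 25.
So by rejecting in round 1, the contractor gets 25 next round, worth 0.97 × 25 = 24.25 now.
Offer 23 < 24.25, so the contractor rejects.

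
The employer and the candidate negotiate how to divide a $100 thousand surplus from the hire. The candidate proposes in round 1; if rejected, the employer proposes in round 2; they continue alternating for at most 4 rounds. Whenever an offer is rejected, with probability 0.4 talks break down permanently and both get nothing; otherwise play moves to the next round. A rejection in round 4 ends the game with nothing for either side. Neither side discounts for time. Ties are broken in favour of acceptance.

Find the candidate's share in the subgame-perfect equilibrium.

54.4

Round 4 (the employer proposes): rejection yields 0 for the candidate; the employer offers 0 and keeps 100.
Round 3 (the candidate proposes): rejecting gives the employer an expected 0.6 × 100 = 60, so the candidate offers 60, keeping 40.
Round 2 (the employer proposes): rejecting gives the candidate an expected 0.6 × 40 = 24, so the employer offers 24, keeping 76.
Round 1 (the candidate proposes): rejecting gives the employer an expected 0.6 × 76 = 45.6; the candidate offers that and keeps 54.4.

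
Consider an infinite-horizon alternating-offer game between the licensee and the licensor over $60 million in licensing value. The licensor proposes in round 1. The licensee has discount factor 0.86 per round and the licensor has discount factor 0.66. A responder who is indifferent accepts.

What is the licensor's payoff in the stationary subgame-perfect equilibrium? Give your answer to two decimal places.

19.43

When the licensor proposes, the licensee accepts any offer worth at least 0.86 times what the licensee would get by proposing next round; and vice versa.
This gives x = 60 − 0.86y and y = 60 − 0.66x, where x and y are each side's share when it proposes.
Hence (1 − 0.86·0.66)x = 60(1 − 0.86), i.e. 0.4324·x = 8.4.
x ≈ 19.4265; the licensee's share is 60 − x ≈ 40.5735.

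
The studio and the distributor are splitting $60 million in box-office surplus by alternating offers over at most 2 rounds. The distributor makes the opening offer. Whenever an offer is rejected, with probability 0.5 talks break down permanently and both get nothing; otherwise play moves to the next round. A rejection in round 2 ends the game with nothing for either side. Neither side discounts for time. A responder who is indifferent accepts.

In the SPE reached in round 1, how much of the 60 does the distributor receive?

Round 2 (the studio proposes): rejection yields 0 for the distributor; the studio offers 0 and keeps 60.
Round 1 (the distributor proposes): rejecting gives the studio an expected 0.5 × 60 = 30, so the distributor offers 30, keeping 30.

30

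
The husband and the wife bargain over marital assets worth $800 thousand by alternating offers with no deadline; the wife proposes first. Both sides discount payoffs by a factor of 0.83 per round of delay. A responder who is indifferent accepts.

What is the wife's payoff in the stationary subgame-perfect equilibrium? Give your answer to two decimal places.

When the wife proposes, the husband accepts any offer worth at least 0.83 times what the husband would get by proposing next round; and vice versa.
This gives x = 800 − 0.83y and y = 800 − 0.83x, where x and y are each side's share when it proposes.
Hence (1 − 0.83·0.83)x = 800(1 − 0.83), i.e. 0.3111·x = 136.
x ≈ 437.1585; the husband's share is 800 − x ≈ 362.8415.

437.16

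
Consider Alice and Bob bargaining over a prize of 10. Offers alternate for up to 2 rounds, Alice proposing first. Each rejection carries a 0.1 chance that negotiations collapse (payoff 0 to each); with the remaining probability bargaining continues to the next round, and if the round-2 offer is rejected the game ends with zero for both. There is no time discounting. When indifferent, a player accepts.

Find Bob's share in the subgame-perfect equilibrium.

9

Round 2 (Bob proposes): rejection yields 0 for Alice; Bob offers 0 and keeps 10.
Round 1 (Alice proposes): rejecting gives Bob an expected 0.9 × 10 = 9. Alice offers 9 and keeps 10 − 9 = 1.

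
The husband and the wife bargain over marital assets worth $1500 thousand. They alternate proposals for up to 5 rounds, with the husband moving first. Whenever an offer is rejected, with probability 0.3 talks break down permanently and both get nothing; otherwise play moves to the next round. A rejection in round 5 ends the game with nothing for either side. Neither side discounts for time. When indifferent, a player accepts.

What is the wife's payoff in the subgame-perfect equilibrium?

469.35

Round 5 (the husband proposes): the wife will accept anything ≥ 0, so the husband offers 0 and keeps 1500.
Round 4 (the wife proposes): rejecting gives the husband an expected 0.7 × 1500 = 1050; the wife offers that and keeps 450.
Round 3 (the husband proposes): rejecting gives the wife an expected 0.7 × 450 = 315, so the husband offers 315, keeping 1185.
Round 2 (the wife proposes): rejecting gives the husband an expected 0.7 × 1185 = 829.5. The wife offers 829.5 and keeps 1500 − 829.5 = 670.5.
Round 1 (the husband proposes): rejecting gives the wife an expected 0.7 × 670.5 = 469.35. The husband offers 469.35 and keeps 1500 − 469.35 = 1030.65.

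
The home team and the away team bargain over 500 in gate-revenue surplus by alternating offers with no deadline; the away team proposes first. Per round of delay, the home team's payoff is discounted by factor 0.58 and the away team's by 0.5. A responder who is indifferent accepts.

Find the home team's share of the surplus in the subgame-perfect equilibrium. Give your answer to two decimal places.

Let x be the away team's share when the away team proposes and y be the home team's share when the home team proposes.
The home team accepts iff offered ≥ 0.58·y, so x = 500 − 0.58y. Symmetrically y = 500 − 0.5x.
Substituting: x = 500 − 0.58(500 − 0.5x), giving x(1 − 0.5·0.58) = 500(1 − 0.58).
So x = 500 × 0.42 / 0.71 ≈ 295.7746, and the home team receives 500 − x ≈ 204.2254.

204.23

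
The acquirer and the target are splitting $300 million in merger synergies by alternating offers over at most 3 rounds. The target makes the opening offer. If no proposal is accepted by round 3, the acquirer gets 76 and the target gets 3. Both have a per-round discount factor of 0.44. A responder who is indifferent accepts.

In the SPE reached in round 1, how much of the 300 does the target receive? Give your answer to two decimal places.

Work backward from the last round.
Round 3 (the target proposes): the acquirer gets 76 if talks fail, so the target offers 76 and keeps 224.
Round 2 (the acquirer proposes): the target can get 224 next round, worth 0.44 × 224 = 98.56 now, so the acquirer offers 98.56, keeping 201.44.
Round 1 (the target proposes): the acquirer can get 201.44 next round, worth 0.44 × 201.44 = 88.6336 now; the target offers that and keeps 211.3664.

211.37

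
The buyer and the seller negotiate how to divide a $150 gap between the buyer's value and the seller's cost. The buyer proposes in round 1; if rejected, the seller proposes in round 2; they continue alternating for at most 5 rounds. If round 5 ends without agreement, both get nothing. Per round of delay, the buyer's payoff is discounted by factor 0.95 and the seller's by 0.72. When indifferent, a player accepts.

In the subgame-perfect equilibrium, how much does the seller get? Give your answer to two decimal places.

Round 5 (the buyer proposes): the seller will accept anything ≥ 0, so the buyer offers 0 and keeps 150.
Round 4 (the seller proposes): the buyer can get 150 next round, worth 0.95 × 150 = 142.5 now. The seller offers 142.5 and keeps 150 − 142.5 = 7.5.
Round 3 (the buyer proposes): the seller can get 7.5 next round, worth 0.72 × 7.5 = 5.4 now; the buyer offers that and keeps 144.6.
Round 2 (the seller proposes): the buyer can get 144.6 next round, worth 0.95 × 144.6 = 137.37 now, so the seller offers 137.37, keeping 12.63.
Round 1 (the buyer proposes): the seller can get 12.63 next round, worth 0.72 × 12.63 = 9.0936 now; the buyer offers that and keeps 140.9064.

9.09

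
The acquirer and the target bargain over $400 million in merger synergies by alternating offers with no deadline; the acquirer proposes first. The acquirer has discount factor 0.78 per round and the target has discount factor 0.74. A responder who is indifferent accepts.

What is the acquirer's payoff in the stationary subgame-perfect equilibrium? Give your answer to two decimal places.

245.98

In a stationary SPE each proposer offers the other exactly their discounted continuation value.
If the acquirer keeps x when proposing and the target keeps y when proposing, then x = 400 − 0.74y and y = 400 − 0.78x.
Solving: x = 400(1 − 0.74) / (1 − 0.78·0.74) = 104 / 0.4228 ≈ 245.9792.
The target gets 400 − 245.9792 ≈ 154.0208.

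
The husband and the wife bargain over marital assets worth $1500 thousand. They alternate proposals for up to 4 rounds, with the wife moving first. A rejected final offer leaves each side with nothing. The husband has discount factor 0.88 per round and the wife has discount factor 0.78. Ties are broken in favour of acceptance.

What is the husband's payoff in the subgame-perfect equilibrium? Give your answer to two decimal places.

Round 4 (the husband proposes): rejection yields 0 for the wife; the husband offers 0 and keeps 1500.
Round 3 (the wife proposes): the husband can get 1500 next round, worth 0.88 × 1500 = 1320 now, so the wife offers 1320, keeping 180.
Round 2 (the husband proposes): the wife can get 180 next round, worth 0.78 × 180 = 140.4 now; the husband offers that and keeps 1359.6.
Round 1 (the wife proposes): the husband can get 1359.6 next round, worth 0.88 × 1359.6 = 1196.448 now; the wife offers that and keeps 303.552.

1196.45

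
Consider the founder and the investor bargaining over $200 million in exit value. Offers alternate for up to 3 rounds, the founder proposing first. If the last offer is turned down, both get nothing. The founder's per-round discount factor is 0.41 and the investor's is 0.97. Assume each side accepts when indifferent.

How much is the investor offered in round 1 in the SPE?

By backward induction:
Round 3 (the founder proposes): rejection yields 0 for the investor; the founder offers 0 and keeps 200.
Round 2 (the investor proposes): the founder can get 200 next round, worth 0.41 × 200 = 82 now. The investor offers 82 and keeps 200 − 82 = 118.
Round 1 (the founder proposes): the investor can get 118 next round, worth 0.97 × 118 = 114.46 now, so the founder offers 114.46, keeping 85.54.

114.46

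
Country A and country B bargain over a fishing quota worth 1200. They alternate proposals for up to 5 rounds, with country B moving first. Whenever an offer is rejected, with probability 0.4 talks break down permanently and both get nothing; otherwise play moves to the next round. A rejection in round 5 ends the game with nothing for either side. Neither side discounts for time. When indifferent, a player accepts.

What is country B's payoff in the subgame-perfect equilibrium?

By backward induction:
Round 5 (country B proposes): rejection yields 0 for country A; country B offers 0 and keeps 1200.
Round 4 (country A proposes): rejecting gives country B an expected 0.6 × 1200 = 720. Country A offers 720 and keeps 1200 − 720 = 480.
Round 3 (country B proposes): rejecting gives country A an expected 0.6 × 480 = 288. Country B offers 288 and keeps 1200 − 288 = 912.
Round 2 (country A proposes): rejecting gives country B an expected 0.6 × 912 = 547.2. Country A offers 547.2 and keeps 1200 − 547.2 = 652.8.
Round 1 (country B proposes): rejecting gives country A an expected 0.6 × 652.8 = 391.68, so country B offers 391.68, keeping 808.32.

808.32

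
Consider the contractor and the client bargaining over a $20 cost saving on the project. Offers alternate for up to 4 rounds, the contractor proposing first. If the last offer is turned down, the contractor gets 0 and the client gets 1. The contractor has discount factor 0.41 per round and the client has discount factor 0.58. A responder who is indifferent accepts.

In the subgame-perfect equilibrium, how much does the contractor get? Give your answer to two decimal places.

10.40

Work backward from the last round.
Round 4 (the client proposes): the contractor will accept anything ≥ 0, so the client offers 0 and keeps 20.
Round 3 (the contractor proposes): the client can get 20 next round, worth 0.58 × 20 = 11.6 now, so the contractor offers 11.6, keeping 8.4.
Round 2 (the client proposes): the contractor can get 8.4 next round, worth 0.41 × 8.4 = 3.444 now. The client offers 3.444 and keeps 20 − 3.444 = 16.556.
Round 1 (the contractor proposes): the client can get 16.556 next round, worth 0.58 × 16.556 = 9.60248 now; the contractor offers that and keeps 10.39752.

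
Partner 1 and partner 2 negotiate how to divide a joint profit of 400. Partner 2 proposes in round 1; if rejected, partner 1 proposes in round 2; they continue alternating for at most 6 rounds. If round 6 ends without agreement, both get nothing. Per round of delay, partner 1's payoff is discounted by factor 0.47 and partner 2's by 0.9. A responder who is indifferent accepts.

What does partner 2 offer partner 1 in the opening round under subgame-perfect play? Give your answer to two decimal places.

Work backward from the last round.
Round 6 (partner 1 proposes): rejection yields 0 for partner 2; partner 1 offers 0 and keeps 400.
Round 5 (partner 2 proposes): partner 1 can get 400 next round, worth 0.47 × 400 = 188 now. Partner 2 offers 188 and keeps 400 − 188 = 212.
Round 4 (partner 1 proposes): partner 2 can get 212 next round, worth 0.9 × 212 = 190.8 now, so partner 1 offers 190.8, keeping 209.2.
Round 3 (partner 2 proposes): partner 1 can get 209.2 next round, worth 0.47 × 209.2 = 98.324 now; partner 2 offers that and keeps 301.676.
Round 2 (partner 1 proposes): partner 2 can get 301.676 next round, worth 0.9 × 301.676 = 271.5084 now, so partner 1 offers 271.5084, keeping 128.4916.
Round 1 (partner 2 proposes): partner 1 can get 128.4916 next round, worth 0.47 × 128.4916 = 60.391052 now; partner 2 offers that and keeps 339.608948.

60.39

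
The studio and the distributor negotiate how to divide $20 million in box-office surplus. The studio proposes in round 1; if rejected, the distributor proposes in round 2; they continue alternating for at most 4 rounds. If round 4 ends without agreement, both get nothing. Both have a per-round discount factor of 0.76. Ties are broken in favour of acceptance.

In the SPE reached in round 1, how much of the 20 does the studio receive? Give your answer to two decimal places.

Round 4 (the distributor proposes): the studio will accept anything ≥ 0, so the distributor offers 0 and keeps 20.
Round 3 (the studio proposes): the distributor can get 20 next round, worth 0.76 × 20 = 15.2 now, so the studio offers 15.2, keeping 4.8.
Round 2 (the distributor proposes): the studio can get 4.8 next round, worth 0.76 × 4.8 = 3.648 now. The distributor offers 3.648 and keeps 20 − 3.648 = 16.352.
Round 1 (the studio proposes): the distributor can get 16.352 next round, worth 0.76 × 16.352 = 12.42752 now, so the studio offers 12.42752, keeping 7.57248.

7.57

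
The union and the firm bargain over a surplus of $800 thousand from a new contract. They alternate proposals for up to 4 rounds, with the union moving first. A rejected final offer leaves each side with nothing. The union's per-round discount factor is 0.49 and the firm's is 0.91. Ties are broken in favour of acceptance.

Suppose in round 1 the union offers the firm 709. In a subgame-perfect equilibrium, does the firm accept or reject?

Round 4 (the firm proposes): rejection yields 0 for the union; the firm offers 0 and keeps 800.
Round 3 (the union proposes): the firm can get 800 next round, worth 0.91 × 800 = 728 now, so the union offers 728, keeping 72.
Round 2 (the firm proposes): the union can get 72 next round, worth 0.49 × 72 = 35.28 now, so the firm offers 35.28, keeping 764.72.
So by rejecting in round 1, the firm gets 764.72 next round, worth 0.91 × 764.72 = 695.8952 now.
Offer 709 ≥ 695.8952, so the firm accepts.

Accept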